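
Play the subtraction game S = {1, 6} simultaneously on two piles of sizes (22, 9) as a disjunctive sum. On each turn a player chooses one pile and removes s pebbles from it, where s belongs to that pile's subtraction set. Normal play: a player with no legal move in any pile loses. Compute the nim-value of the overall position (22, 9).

1

All piles use S = {1, 6}:
n :  0  1  2  3  4  5  6  7  8  9 10 11 12 13 14 15 16 17 18 19 20 21 22
G :  0  1  0  1  0  1  2  0  1  0  1  0  1  2  0  1  0  1  0  1  2  0  1
Pile A: G(22) = 1.
Pile B: G(9) = 0.
Combined Grundy value = 1 ⊕ 0 = 1.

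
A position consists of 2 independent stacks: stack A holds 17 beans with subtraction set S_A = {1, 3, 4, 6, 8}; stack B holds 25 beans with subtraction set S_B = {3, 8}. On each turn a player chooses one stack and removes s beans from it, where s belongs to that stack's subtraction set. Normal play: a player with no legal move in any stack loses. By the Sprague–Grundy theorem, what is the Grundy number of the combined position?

Stack A, S = {1, 3, 4, 6, 8}:
n :  0  1  2  3  4  5  6  7  8  9 10 11 12 13 14 15 16 17
G :  0  1  0  1  2  3  2  0  1  0  1  2  3  2  0  1  0  1
G_A(17) = 1.
Stack B, S = {3, 8}:
n :  0  1  2  3  4  5  6  7  8  9 10 11 12 13 14 15 16 17 18 19 20 21 22 23 24 25
G :  0  0  0  1  1  1  0  0  2  1  1  0  0  0  1  1  1  0  0  2  1  1  0  0  0  1
G_B(25) = 1.
Combined Grundy value = 1 ⊕ 1 = 0.

0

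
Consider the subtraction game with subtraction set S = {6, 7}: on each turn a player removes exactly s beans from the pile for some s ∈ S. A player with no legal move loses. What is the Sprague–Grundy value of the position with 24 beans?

1

n :  0  1  2  3  4  5  6  7  8  9 10 11 12 13 14 15 16 17 18 19 20 21 22 23 24
G :  0  0  0  0  0  0  1  1  1  1  1  1  2  0  0  0  0  0  0  1  1  1  1  1  1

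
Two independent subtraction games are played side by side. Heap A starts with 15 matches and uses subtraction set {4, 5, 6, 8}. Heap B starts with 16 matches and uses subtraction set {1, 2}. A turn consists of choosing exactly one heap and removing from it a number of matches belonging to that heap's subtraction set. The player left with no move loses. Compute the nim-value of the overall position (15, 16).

Heap A, S = {4, 5, 6, 8}:
G(0) = 0
G(1) = mex{} = 0
G(2) = mex{} = 0
G(3) = mex{} = 0
G(4) = mex{0} = 1
G(5) = mex{0,0} = 1
G(6) = mex{0,0,0} = 1
G(7) = mex{0,0,0} = 1
G(8) = mex{1,0,0,0} = 2
G(9) = mex{1,1,0,0} = 2
G(10) = mex{1,1,1,0} = 2
G(11) = mex{1,1,1,0} = 2
G(12) = mex{2,1,1,1} = 0
G(13) = mex{2,2,1,1} = 0
G(14) = mex{2,2,2,1} = 0
G(15) = mex{2,2,2,1} = 0
G_A(15) = 0.
Heap B, S = {1, 2}:
n :  0  1  2  3  4  5  6  7  8  9 10 11 12 13 14 15 16
G :  0  1  2  0  1  2  0  1  2  0  1  2  0  1  2  0  1
G_B(16) = 1.
Combined Grundy value = 0 ⊕ 1 = 1.

1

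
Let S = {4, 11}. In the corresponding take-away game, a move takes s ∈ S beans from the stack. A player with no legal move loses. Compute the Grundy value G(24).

G(0) = 0
G(1) = mex{} = 0
G(2) = mex{} = 0
G(3) = mex{} = 0
G(4) = mex{0} = 1
G(5) = mex{0} = 1
G(6) = mex{0} = 1
G(7) = mex{0} = 1
G(8) = mex{1} = 0
G(9) = mex{1} = 0
G(10) = mex{1} = 0
G(11) = mex{1,0} = 2
G(12) = mex{0,0} = 1
G(13) = mex{0,0} = 1
G(14) = mex{0,0} = 1
G(15) = mex{2,1} = 0
G(16) = mex{1,1} = 0
G(17) = mex{1,1} = 0
G(18) = mex{1,1} = 0
G(19) = mex{0,0} = 1
G(20) = mex{0,0} = 1
G(21) = mex{0,0} = 1
G(22) = mex{0,2} = 1
G(23) = mex{1,1} = 0
G(24) = mex{1,1} = 0

0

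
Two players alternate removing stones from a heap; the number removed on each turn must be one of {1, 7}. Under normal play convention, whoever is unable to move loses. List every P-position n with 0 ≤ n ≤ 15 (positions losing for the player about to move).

0, 2, 4, 6, 8, 10, 12, 14

G(0) = 0
G(1) = mex{0} = 1
G(2) = mex{1} = 0
G(3) = mex{0} = 1
G(4) = mex{1} = 0
G(5) = mex{0} = 1
G(6) = mex{1} = 0
G(7) = mex{0,0} = 1
G(8) = mex{1,1} = 0
G(9) = mex{0,0} = 1
G(10) = mex{1,1} = 0
G(11) = mex{0,0} = 1
G(12) = mex{1,1} = 0
G(13) = mex{0,0} = 1
G(14) = mex{1,1} = 0
G(15) = mex{0,0} = 1
P-positions are exactly the n with G(n) = 0.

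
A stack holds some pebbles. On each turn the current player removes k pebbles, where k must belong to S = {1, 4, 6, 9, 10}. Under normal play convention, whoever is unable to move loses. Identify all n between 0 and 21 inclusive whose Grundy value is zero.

0, 2, 5, 7, 18, 20

n :  0  1  2  3  4  5  6  7  8  9 10 11 12 13 14 15 16 17 18 19 20 21
G :  0  1  0  1  2  0  1  0  1  2  3  2  3  4  5  3  2  3  0  1  0  1
P-positions are exactly the n with G(n) = 0.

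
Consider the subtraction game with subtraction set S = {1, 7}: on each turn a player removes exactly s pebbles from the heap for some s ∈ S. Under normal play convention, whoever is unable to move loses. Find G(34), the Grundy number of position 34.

0

n :  0  1  2  3  4  5  6  7  8  9 10 11 12 13 14 15 16 17 18 19 20 21 22 23 24 25 26 27 28 29 30 31 32 33 34
G :  0  1  0  1  0  1  0  1  0  1  0  1  0  1  0  1  0  1  0  1  0  1  0  1  0  1  0  1  0  1  0  1  0  1  0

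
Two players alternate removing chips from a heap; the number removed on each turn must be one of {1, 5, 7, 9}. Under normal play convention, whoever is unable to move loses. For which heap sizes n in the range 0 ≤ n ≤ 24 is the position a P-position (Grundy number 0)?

0, 2, 4, 6, 8, 10, 12, 14, 16, 18, 20, 22, 24

n :  0  1  2  3  4  5  6  7  8  9 10 11 12 13 14 15 16 17 18 19 20 21 22 23 24
G :  0  1  0  1  0  1  0  1  0  1  0  1  0  1  0  1  0  1  0  1  0  1  0  1  0
P-positions are exactly the n with G(n) = 0.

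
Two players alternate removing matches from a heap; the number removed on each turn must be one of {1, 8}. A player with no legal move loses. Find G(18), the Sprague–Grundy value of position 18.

G(0) = 0
G(1) = mex{0} = 1
G(2) = mex{1} = 0
G(3) = mex{0} = 1
G(4) = mex{1} = 0
G(5) = mex{0} = 1
G(6) = mex{1} = 0
G(7) = mex{0} = 1
G(8) = mex{1,0} = 2
G(9) = mex{2,1} = 0
G(10) = mex{0,0} = 1
G(11) = mex{1,1} = 0
G(12) = mex{0,0} = 1
G(13) = mex{1,1} = 0
G(14) = mex{0,0} = 1
G(15) = mex{1,1} = 0
G(16) = mex{0,2} = 1
G(17) = mex{1,0} = 2
G(18) = mex{2,1} = 0

0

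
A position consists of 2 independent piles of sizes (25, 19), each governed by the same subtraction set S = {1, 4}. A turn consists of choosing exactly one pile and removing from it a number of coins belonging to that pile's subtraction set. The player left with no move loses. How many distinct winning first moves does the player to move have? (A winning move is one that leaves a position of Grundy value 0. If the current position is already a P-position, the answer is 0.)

All piles use S = {1, 4}:
G(0) = 0
G(1) = mex{0} = 1
G(2) = mex{1} = 0
G(3) = mex{0} = 1
G(4) = mex{1,0} = 2
G(5) = mex{2,1} = 0
G(6) = mex{0,0} = 1
G(7) = mex{1,1} = 0
G(8) = mex{0,2} = 1
G(9) = mex{1,0} = 2
G(10) = mex{2,1} = 0
G(11) = mex{0,0} = 1
G(12) = mex{1,1} = 0
G(13) = mex{0,2} = 1
G(14) = mex{1,0} = 2
G(15) = mex{2,1} = 0
G(16) = mex{0,0} = 1
G(17) = mex{1,1} = 0
G(18) = mex{0,2} = 1
G(19) = mex{1,0} = 2
G(20) = mex{2,1} = 0
G(21) = mex{0,0} = 1
G(22) = mex{1,1} = 0
G(23) = mex{0,2} = 1
G(24) = mex{1,0} = 2
G(25) = mex{2,1} = 0
Pile A: G(25) = 0.
Pile B: G(19) = 2.
Combined Grundy value = 0 ⊕ 2 = 2.
A winning move leaves total XOR = 0, i.e. changes one component's Grundy value g to g ⊕ X where X is the current total.
Pile A: need g' = 0⊕2 = 2. Options: 25−1→G=2, 25−4→G=1. Hits: 1.
Pile B: need g' = 2⊕2 = 0. Options: 19−1→G=1, 19−4→G=0. Hits: 1.

2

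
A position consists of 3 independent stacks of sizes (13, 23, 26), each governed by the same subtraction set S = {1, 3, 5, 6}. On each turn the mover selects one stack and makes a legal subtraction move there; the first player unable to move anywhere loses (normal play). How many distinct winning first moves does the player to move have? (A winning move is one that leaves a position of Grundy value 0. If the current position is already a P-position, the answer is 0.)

All stacks use S = {1, 3, 5, 6}:
n :  0  1  2  3  4  5  6  7  8  9 10 11 12 13 14 15 16 17 18 19 20 21 22 23 24 25 26
G :  0  1  0  1  0  1  2  3  2  3  2  0  1  0  1  0  1  2  3  2  3  2  0  1  0  1  0
Stack A: G(13) = 0.
Stack B: G(23) = 1.
Stack C: G(26) = 0.
Combined Grundy value = 0 ⊕ 1 ⊕ 0 = 1.
A winning move leaves total XOR = 0, i.e. changes one component's Grundy value g to g ⊕ X where X is the current total.
Stack A: need g' = 0⊕1 = 1. Options: 13−1→G=1, 13−3→G=2, 13−5→G=2, 13−6→G=3. Hits: 1.
Stack B: need g' = 1⊕1 = 0. Options: 23−1→G=0, 23−3→G=3, 23−5→G=3, 23−6→G=2. Hits: 1.
Stack C: need g' = 0⊕1 = 1. Options: 26−1→G=1, 26−3→G=1, 26−5→G=2, 26−6→G=3. Hits: 2.

4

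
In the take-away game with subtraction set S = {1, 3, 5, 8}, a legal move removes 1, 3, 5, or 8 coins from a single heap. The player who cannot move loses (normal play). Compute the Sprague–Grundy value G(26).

0

G(0) = 0
G(1) = mex{0} = 1
G(2) = mex{1} = 0
G(3) = mex{0,0} = 1
G(4) = mex{1,1} = 0
G(5) = mex{0,0,0} = 1
G(6) = mex{1,1,1} = 0
G(7) = mex{0,0,0} = 1
G(8) = mex{1,1,1,0} = 2
G(9) = mex{2,0,0,1} = 3
G(10) = mex{3,1,1,0} = 2
G(11) = mex{2,2,0,1} = 3
G(12) = mex{3,3,1,0} = 2
G(13) = mex{2,2,2,1} = 0
G(14) = mex{0,3,3,0} = 1
G(15) = mex{1,2,2,1} = 0
G(16) = mex{0,0,3,2} = 1
G(17) = mex{1,1,2,3} = 0
G(18) = mex{0,0,0,2} = 1
G(19) = mex{1,1,1,3} = 0
G(20) = mex{0,0,0,2} = 1
G(21) = mex{1,1,1,0} = 2
G(22) = mex{2,0,0,1} = 3
G(23) = mex{3,1,1,0} = 2
G(24) = mex{2,2,0,1} = 3
G(25) = mex{3,3,1,0} = 2
G(26) = mex{2,2,2,1} = 0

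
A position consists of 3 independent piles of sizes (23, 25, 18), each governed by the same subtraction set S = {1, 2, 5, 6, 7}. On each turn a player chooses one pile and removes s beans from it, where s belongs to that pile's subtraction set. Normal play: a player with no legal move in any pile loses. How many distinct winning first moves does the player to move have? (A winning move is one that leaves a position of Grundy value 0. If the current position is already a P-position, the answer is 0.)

All piles use S = {1, 2, 5, 6, 7}:
G(0) = 0
G(1) = mex{0} = 1
G(2) = mex{1,0} = 2
G(3) = mex{2,1} = 0
G(4) = mex{0,2} = 1
G(5) = mex{1,0,0} = 2
G(6) = mex{2,1,1,0} = 3
G(7) = mex{3,2,2,1,0} = 4
G(8) = mex{4,3,0,2,1} = 5
G(9) = mex{5,4,1,0,2} = 3
G(10) = mex{3,5,2,1,0} = 4
G(11) = mex{4,3,3,2,1} = 0
G(12) = mex{0,4,4,3,2} = 1
G(13) = mex{1,0,5,4,3} = 2
G(14) = mex{2,1,3,5,4} = 0
G(15) = mex{0,2,4,3,5} = 1
G(16) = mex{1,0,0,4,3} = 2
G(17) = mex{2,1,1,0,4} = 3
G(18) = mex{3,2,2,1,0} = 4
G(19) = mex{4,3,0,2,1} = 5
G(20) = mex{5,4,1,0,2} = 3
G(21) = mex{3,5,2,1,0} = 4
G(22) = mex{4,3,3,2,1} = 0
G(23) = mex{0,4,4,3,2} = 1
G(24) = mex{1,0,5,4,3} = 2
G(25) = mex{2,1,3,5,4} = 0
Pile A: G(23) = 1.
Pile B: G(25) = 0.
Pile C: G(18) = 4.
Combined Grundy value = 1 ⊕ 0 ⊕ 4 = 5.
A winning move leaves total XOR = 0, i.e. changes one component's Grundy value g to g ⊕ X where X is the current total.
Pile A: need g' = 1⊕5 = 4. Options: 23−1→G=0, 23−2→G=4, 23−5→G=4, 23−6→G=3, 23−7→G=2. Hits: 2.
Pile B: need g' = 0⊕5 = 5. Options: 25−1→G=2, 25−2→G=1, 25−5→G=3, 25−6→G=5, 25−7→G=4. Hits: 1.
Pile C: need g' = 4⊕5 = 1. Options: 18−1→G=3, 18−2→G=2, 18−5→G=2, 18−6→G=1, 18−7→G=0. Hits: 1.

4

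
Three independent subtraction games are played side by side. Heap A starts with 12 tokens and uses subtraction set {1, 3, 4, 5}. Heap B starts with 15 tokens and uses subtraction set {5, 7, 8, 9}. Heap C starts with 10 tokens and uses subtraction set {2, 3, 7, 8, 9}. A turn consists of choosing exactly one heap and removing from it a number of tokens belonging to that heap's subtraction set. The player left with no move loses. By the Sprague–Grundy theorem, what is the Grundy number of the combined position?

0

Heap A, S = {1, 3, 4, 5}:
n :  0  1  2  3  4  5  6  7  8  9 10 11 12
G :  0  1  0  1  2  3  2  3  0  1  0  1  2
G_A(12) = 2.
Heap B, S = {5, 7, 8, 9}:
n :  0  1  2  3  4  5  6  7  8  9 10 11 12 13 14 15
G :  0  0  0  0  0  1  1  1  1  1  2  2  2  2  0  0
G_B(15) = 0.
Heap C, S = {2, 3, 7, 8, 9}:
G(0) = 0
G(1) = mex{} = 0
G(2) = mex{0} = 1
G(3) = mex{0,0} = 1
G(4) = mex{1,0} = 2
G(5) = mex{1,1} = 0
G(6) = mex{2,1} = 0
G(7) = mex{0,2,0} = 1
G(8) = mex{0,0,0,0} = 1
G(9) = mex{1,0,1,0,0} = 2
G(10) = mex{1,1,1,1,0} = 2
G_C(10) = 2.
Combined Grundy value = 2 ⊕ 0 ⊕ 2 = 0.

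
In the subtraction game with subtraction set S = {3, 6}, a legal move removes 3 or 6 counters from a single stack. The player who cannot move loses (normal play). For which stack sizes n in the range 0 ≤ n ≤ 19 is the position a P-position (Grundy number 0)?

0, 1, 2, 9, 10, 11, 18, 19

n :  0  1  2  3  4  5  6  7  8  9 10 11 12 13 14 15 16 17 18 19
G :  0  0  0  1  1  1  2  2  2  0  0  0  1  1  1  2  2  2  0  0
P-positions are exactly the n with G(n) = 0.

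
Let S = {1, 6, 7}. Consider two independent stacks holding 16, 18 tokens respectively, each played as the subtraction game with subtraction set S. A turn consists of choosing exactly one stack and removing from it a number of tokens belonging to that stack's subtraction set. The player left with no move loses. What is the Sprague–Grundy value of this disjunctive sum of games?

All stacks use S = {1, 6, 7}:
G(0) = 0
G(1) = mex{0} = 1
G(2) = mex{1} = 0
G(3) = mex{0} = 1
G(4) = mex{1} = 0
G(5) = mex{0} = 1
G(6) = mex{1,0} = 2
G(7) = mex{2,1,0} = 3
G(8) = mex{3,0,1} = 2
G(9) = mex{2,1,0} = 3
G(10) = mex{3,0,1} = 2
G(11) = mex{2,1,0} = 3
G(12) = mex{3,2,1} = 0
G(13) = mex{0,3,2} = 1
G(14) = mex{1,2,3} = 0
G(15) = mex{0,3,2} = 1
G(16) = mex{1,2,3} = 0
G(17) = mex{0,3,2} = 1
G(18) = mex{1,0,3} = 2
Stack A: G(16) = 0.
Stack B: G(18) = 2.
Combined Grundy value = 0 ⊕ 2 = 2.

2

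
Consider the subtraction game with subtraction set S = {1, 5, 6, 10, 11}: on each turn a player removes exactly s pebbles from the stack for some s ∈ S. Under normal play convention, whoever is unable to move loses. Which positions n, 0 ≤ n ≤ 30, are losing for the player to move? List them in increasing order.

0, 2, 4, 16, 18, 20

n :  0  1  2  3  4  5  6  7  8  9 10 11 12 13 14 15 16 17 18 19 20 21 22 23 24 25 26 27 28 29 30
G :  0  1  0  1  0  1  2  3  2  3  2  3  4  5  4  5  0  1  0  1  0  1  2  3  2  3  2  3  4  5  4
P-positions are exactly the n with G(n) = 0.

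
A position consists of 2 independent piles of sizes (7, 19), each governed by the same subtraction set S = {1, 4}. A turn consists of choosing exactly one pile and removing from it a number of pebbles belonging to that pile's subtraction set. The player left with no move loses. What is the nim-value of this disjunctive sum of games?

2

All piles use S = {1, 4}:
n :  0  1  2  3  4  5  6  7  8  9 10 11 12 13 14 15 16 17 18 19
G :  0  1  0  1  2  0  1  0  1  2  0  1  0  1  2  0  1  0  1  2
Pile A: G(7) = 0.
Pile B: G(19) = 2.
Combined Grundy value = 0 ⊕ 2 = 2.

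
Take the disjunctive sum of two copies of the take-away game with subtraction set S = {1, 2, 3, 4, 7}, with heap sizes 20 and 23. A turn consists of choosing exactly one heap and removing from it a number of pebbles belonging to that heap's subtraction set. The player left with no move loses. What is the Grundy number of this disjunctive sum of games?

3

All heaps use S = {1, 2, 3, 4, 7}:
G(0) = 0
G(1) = mex{0} = 1
G(2) = mex{1,0} = 2
G(3) = mex{2,1,0} = 3
G(4) = mex{3,2,1,0} = 4
G(5) = mex{4,3,2,1} = 0
G(6) = mex{0,4,3,2} = 1
G(7) = mex{1,0,4,3,0} = 2
G(8) = mex{2,1,0,4,1} = 3
G(9) = mex{3,2,1,0,2} = 4
G(10) = mex{4,3,2,1,3} = 0
G(11) = mex{0,4,3,2,4} = 1
G(12) = mex{1,0,4,3,0} = 2
G(13) = mex{2,1,0,4,1} = 3
G(14) = mex{3,2,1,0,2} = 4
G(15) = mex{4,3,2,1,3} = 0
G(16) = mex{0,4,3,2,4} = 1
G(17) = mex{1,0,4,3,0} = 2
G(18) = mex{2,1,0,4,1} = 3
G(19) = mex{3,2,1,0,2} = 4
G(20) = mex{4,3,2,1,3} = 0
G(21) = mex{0,4,3,2,4} = 1
G(22) = mex{1,0,4,3,0} = 2
G(23) = mex{2,1,0,4,1} = 3
Heap A: G(20) = 0.
Heap B: G(23) = 3.
Combined Grundy value = 0 ⊕ 3 = 3.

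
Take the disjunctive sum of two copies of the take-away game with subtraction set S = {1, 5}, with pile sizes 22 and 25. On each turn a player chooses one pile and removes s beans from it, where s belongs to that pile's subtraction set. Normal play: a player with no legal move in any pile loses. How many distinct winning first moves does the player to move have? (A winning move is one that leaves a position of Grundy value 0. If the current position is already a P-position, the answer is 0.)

4

All piles use S = {1, 5}:
n :  0  1  2  3  4  5  6  7  8  9 10 11 12 13 14 15 16 17 18 19 20 21 22 23 24 25
G :  0  1  0  1  0  1  0  1  0  1  0  1  0  1  0  1  0  1  0  1  0  1  0  1  0  1
Pile A: G(22) = 0.
Pile B: G(25) = 1.
Combined Grundy value = 0 ⊕ 1 = 1.
A winning move leaves total XOR = 0, i.e. changes one component's Grundy value g to g ⊕ X where X is the current total.
Pile A: need g' = 0⊕1 = 1. Options: 22−1→G=1, 22−5→G=1. Hits: 2.
Pile B: need g' = 1⊕1 = 0. Options: 25−1→G=0, 25−5→G=0. Hits: 2.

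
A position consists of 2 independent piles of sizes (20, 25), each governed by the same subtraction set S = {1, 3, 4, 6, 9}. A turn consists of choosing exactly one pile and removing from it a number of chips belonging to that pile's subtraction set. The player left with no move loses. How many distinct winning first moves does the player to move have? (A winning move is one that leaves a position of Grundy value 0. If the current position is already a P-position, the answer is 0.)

0

All piles use S = {1, 3, 4, 6, 9}:
n :  0  1  2  3  4  5  6  7  8  9 10 11 12 13 14 15 16 17 18 19 20 21 22 23 24 25
G :  0  1  0  1  2  3  2  0  1  4  3  2  0  1  0  1  2  3  2  0  1  4  3  2  0  1
Pile A: G(20) = 1.
Pile B: G(25) = 1.
Combined Grundy value = 1 ⊕ 1 = 0.
A winning move leaves total XOR = 0, i.e. changes one component's Grundy value g to g ⊕ X where X is the current total.
Pile A: target g' = 1⊕0 = 1, but every legal move changes the Grundy value (mex property), so 0 moves.
Pile B: target g' = 1⊕0 = 1, but every legal move changes the Grundy value (mex property), so 0 moves.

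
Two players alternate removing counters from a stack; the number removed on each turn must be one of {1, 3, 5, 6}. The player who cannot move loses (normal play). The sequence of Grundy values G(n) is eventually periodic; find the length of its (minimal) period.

11

G(0) = 0
G(1) = mex{0} = 1
G(2) = mex{1} = 0
G(3) = mex{0,0} = 1
G(4) = mex{1,1} = 0
G(5) = mex{0,0,0} = 1
G(6) = mex{1,1,1,0} = 2
G(7) = mex{2,0,0,1} = 3
G(8) = mex{3,1,1,0} = 2
G(9) = mex{2,2,0,1} = 3
G(10) = mex{3,3,1,0} = 2
G(11) = mex{2,2,2,1} = 0
G(12) = mex{0,3,3,2} = 1
G(13) = mex{1,2,2,3} = 0
G(14) = mex{0,0,3,2} = 1
G(15) = mex{1,1,2,3} = 0
G(16) = mex{0,0,0,2} = 1
G(17) = mex{1,1,1,0} = 2
G(18) = mex{2,0,0,1} = 3
G(19) = mex{3,1,1,0} = 2
G(20) = mex{2,2,0,1} = 3
G(21) = mex{3,3,1,0} = 2
G(22) = mex{2,2,2,1} = 0
G(23) = mex{0,3,3,2} = 1
G(n+11) = G(n) holds for n = 0,…,5 (a full window of length max(S) = 6), so the sequence is purely periodic with period 11.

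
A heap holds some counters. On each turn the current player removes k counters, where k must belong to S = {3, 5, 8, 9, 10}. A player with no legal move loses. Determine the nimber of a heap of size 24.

n :  0  1  2  3  4  5  6  7  8  9 10 11 12 13 14 15 16 17 18 19 20 21 22 23 24
G :  0  0  0  1  1  1  2  2  2  3  3  3  4  0  0  0  1  1  1  2  2  2  3  3  3

3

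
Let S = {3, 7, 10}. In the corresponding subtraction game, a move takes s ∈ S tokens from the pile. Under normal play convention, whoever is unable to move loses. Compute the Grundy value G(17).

n :  0  1  2  3  4  5  6  7  8  9 10 11 12 13 14 15 16 17
G :  0  0  0  1  1  1  0  2  2  1  3  3  2  2  0  0  3  1

1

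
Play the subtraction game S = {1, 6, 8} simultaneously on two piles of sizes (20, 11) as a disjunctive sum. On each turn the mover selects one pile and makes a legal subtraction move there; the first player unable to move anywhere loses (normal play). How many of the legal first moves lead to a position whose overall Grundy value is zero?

All piles use S = {1, 6, 8}:
G(0) = 0
G(1) = mex{0} = 1
G(2) = mex{1} = 0
G(3) = mex{0} = 1
G(4) = mex{1} = 0
G(5) = mex{0} = 1
G(6) = mex{1,0} = 2
G(7) = mex{2,1} = 0
G(8) = mex{0,0,0} = 1
G(9) = mex{1,1,1} = 0
G(10) = mex{0,0,0} = 1
G(11) = mex{1,1,1} = 0
G(12) = mex{0,2,0} = 1
G(13) = mex{1,0,1} = 2
G(14) = mex{2,1,2} = 0
G(15) = mex{0,0,0} = 1
G(16) = mex{1,1,1} = 0
G(17) = mex{0,0,0} = 1
G(18) = mex{1,1,1} = 0
G(19) = mex{0,2,0} = 1
G(20) = mex{1,0,1} = 2
Pile A: G(20) = 2.
Pile B: G(11) = 0.
Combined Grundy value = 2 ⊕ 0 = 2.
A winning move leaves total XOR = 0, i.e. changes one component's Grundy value g to g ⊕ X where X is the current total.
Pile A: need g' = 2⊕2 = 0. Options: 20−1→G=1, 20−6→G=0, 20−8→G=1. Hits: 1.
Pile B: need g' = 0⊕2 = 2. Options: 11−1→G=1, 11−6→G=1, 11−8→G=1. Hits: 0.

1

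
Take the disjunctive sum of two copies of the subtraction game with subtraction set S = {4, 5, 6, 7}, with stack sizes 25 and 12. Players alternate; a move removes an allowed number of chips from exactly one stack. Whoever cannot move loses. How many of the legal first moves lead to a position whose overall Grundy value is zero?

0

All stacks use S = {4, 5, 6, 7}:
n :  0  1  2  3  4  5  6  7  8  9 10 11 12 13 14 15 16 17 18 19 20 21 22 23 24 25
G :  0  0  0  0  1  1  1  1  2  2  2  0  0  0  0  1  1  1  1  2  2  2  0  0  0  0
Stack A: G(25) = 0.
Stack B: G(12) = 0.
Combined Grundy value = 0 ⊕ 0 = 0.
A winning move leaves total XOR = 0, i.e. changes one component's Grundy value g to g ⊕ X where X is the current total.
Stack A: target g' = 0⊕0 = 0, but every legal move changes the Grundy value (mex property), so 0 moves.
Stack B: target g' = 0⊕0 = 0, but every legal move changes the Grundy value (mex property), so 0 moves.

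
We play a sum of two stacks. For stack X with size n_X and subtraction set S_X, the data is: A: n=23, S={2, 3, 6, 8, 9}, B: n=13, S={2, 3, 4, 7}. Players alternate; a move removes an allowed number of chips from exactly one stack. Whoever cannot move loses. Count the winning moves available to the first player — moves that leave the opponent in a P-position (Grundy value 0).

Stack A, S = {2, 3, 6, 8, 9}:
n :  0  1  2  3  4  5  6  7  8  9 10 11 12 13 14 15 16 17 18 19 20 21 22 23
G :  0  0  1  1  2  0  3  1  2  2  3  3  0  4  1  5  0  0  1  1  2  2  3  3
G_A(23) = 3.
Stack B, S = {2, 3, 4, 7}:
n :  0  1  2  3  4  5  6  7  8  9 10 11 12 13
G :  0  0  1  1  2  2  0  3  1  4  2  0  0  1
G_B(13) = 1.
Combined Grundy value = 3 ⊕ 1 = 2.
A winning move leaves total XOR = 0, i.e. changes one component's Grundy value g to g ⊕ X where X is the current total.
Stack A: need g' = 3⊕2 = 1. Options: 23−2→G=2, 23−3→G=2, 23−6→G=0, 23−8→G=5, 23−9→G=1. Hits: 1.
Stack B: need g' = 1⊕2 = 3. Options: 13−2→G=0, 13−3→G=2, 13−4→G=4, 13−7→G=0. Hits: 0.

1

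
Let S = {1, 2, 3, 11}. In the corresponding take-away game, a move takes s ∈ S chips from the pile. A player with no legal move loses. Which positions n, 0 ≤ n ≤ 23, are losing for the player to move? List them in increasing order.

0, 4, 8, 12, 16, 20

G(0) = 0
G(1) = mex{0} = 1
G(2) = mex{1,0} = 2
G(3) = mex{2,1,0} = 3
G(4) = mex{3,2,1} = 0
G(5) = mex{0,3,2} = 1
G(6) = mex{1,0,3} = 2
G(7) = mex{2,1,0} = 3
G(8) = mex{3,2,1} = 0
G(9) = mex{0,3,2} = 1
G(10) = mex{1,0,3} = 2
G(11) = mex{2,1,0,0} = 3
G(12) = mex{3,2,1,1} = 0
G(13) = mex{0,3,2,2} = 1
G(14) = mex{1,0,3,3} = 2
G(15) = mex{2,1,0,0} = 3
G(16) = mex{3,2,1,1} = 0
G(17) = mex{0,3,2,2} = 1
G(18) = mex{1,0,3,3} = 2
G(19) = mex{2,1,0,0} = 3
G(20) = mex{3,2,1,1} = 0
G(21) = mex{0,3,2,2} = 1
G(22) = mex{1,0,3,3} = 2
G(23) = mex{2,1,0,0} = 3
P-positions are exactly the n with G(n) = 0.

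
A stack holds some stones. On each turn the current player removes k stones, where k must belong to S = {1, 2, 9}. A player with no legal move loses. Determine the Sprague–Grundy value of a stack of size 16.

n :  0  1  2  3  4  5  6  7  8  9 10 11 12 13 14 15 16
G :  0  1  2  0  1  2  0  1  2  3  0  1  2  0  1  2  0

0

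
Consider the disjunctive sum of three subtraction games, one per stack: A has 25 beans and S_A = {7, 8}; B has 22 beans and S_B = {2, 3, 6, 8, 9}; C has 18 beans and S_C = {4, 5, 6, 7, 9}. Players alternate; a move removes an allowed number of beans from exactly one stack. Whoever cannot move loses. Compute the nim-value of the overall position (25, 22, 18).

Stack A, S = {7, 8}:
n :  0  1  2  3  4  5  6  7  8  9 10 11 12 13 14 15 16 17 18 19 20 21 22 23 24 25
G :  0  0  0  0  0  0  0  1  1  1  1  1  1  1  2  0  0  0  0  0  0  0  1  1  1  1
G_A(25) = 1.
Stack B, S = {2, 3, 6, 8, 9}:
G(0) = 0
G(1) = mex{} = 0
G(2) = mex{0} = 1
G(3) = mex{0,0} = 1
G(4) = mex{1,0} = 2
G(5) = mex{1,1} = 0
G(6) = mex{2,1,0} = 3
G(7) = mex{0,2,0} = 1
G(8) = mex{3,0,1,0} = 2
G(9) = mex{1,3,1,0,0} = 2
G(10) = mex{2,1,2,1,0} = 3
G(11) = mex{2,2,0,1,1} = 3
G(12) = mex{3,2,3,2,1} = 0
G(13) = mex{3,3,1,0,2} = 4
G(14) = mex{0,3,2,3,0} = 1
G(15) = mex{4,0,2,1,3} = 5
G(16) = mex{1,4,3,2,1} = 0
G(17) = mex{5,1,3,2,2} = 0
G(18) = mex{0,5,0,3,2} = 1
G(19) = mex{0,0,4,3,3} = 1
G(20) = mex{1,0,1,0,3} = 2
G(21) = mex{1,1,5,4,0} = 2
G(22) = mex{2,1,0,1,4} = 3
G_B(22) = 3.
Stack C, S = {4, 5, 6, 7, 9}:
n :  0  1  2  3  4  5  6  7  8  9 10 11 12 13 14 15 16 17 18
G :  0  0  0  0  1  1  1  1  2  2  2  2  3  0  0  0  0  1  1
G_C(18) = 1.
Combined Grundy value = 1 ⊕ 3 ⊕ 1 = 3.

3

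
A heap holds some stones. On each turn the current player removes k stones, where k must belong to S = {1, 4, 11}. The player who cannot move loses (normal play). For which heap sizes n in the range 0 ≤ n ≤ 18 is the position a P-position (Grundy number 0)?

G(0) = 0
G(1) = mex{0} = 1
G(2) = mex{1} = 0
G(3) = mex{0} = 1
G(4) = mex{1,0} = 2
G(5) = mex{2,1} = 0
G(6) = mex{0,0} = 1
G(7) = mex{1,1} = 0
G(8) = mex{0,2} = 1
G(9) = mex{1,0} = 2
G(10) = mex{2,1} = 0
G(11) = mex{0,0,0} = 1
G(12) = mex{1,1,1} = 0
G(13) = mex{0,2,0} = 1
G(14) = mex{1,0,1} = 2
G(15) = mex{2,1,2} = 0
G(16) = mex{0,0,0} = 1
G(17) = mex{1,1,1} = 0
G(18) = mex{0,2,0} = 1
P-positions are exactly the n with G(n) = 0.

0, 2, 5, 7, 10, 12, 15, 17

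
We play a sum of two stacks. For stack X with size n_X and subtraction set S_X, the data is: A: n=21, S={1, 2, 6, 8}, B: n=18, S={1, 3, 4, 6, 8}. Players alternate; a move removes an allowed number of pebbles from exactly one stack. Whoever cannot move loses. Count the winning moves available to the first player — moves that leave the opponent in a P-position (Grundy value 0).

2

Stack A, S = {1, 2, 6, 8}:
n :  0  1  2  3  4  5  6  7  8  9 10 11 12 13 14 15 16 17 18 19 20 21
G :  0  1  2  0  1  2  3  0  1  2  0  1  2  3  0  1  2  0  1  2  3  0
G_A(21) = 0.
Stack B, S = {1, 3, 4, 6, 8}:
n :  0  1  2  3  4  5  6  7  8  9 10 11 12 13 14 15 16 17 18
G :  0  1  0  1  2  3  2  0  1  0  1  2  3  2  0  1  0  1  2
G_B(18) = 2.
Combined Grundy value = 0 ⊕ 2 = 2.
A winning move leaves total XOR = 0, i.e. changes one component's Grundy value g to g ⊕ X where X is the current total.
Stack A: need g' = 0⊕2 = 2. Options: 21−1→G=3, 21−2→G=2, 21−6→G=1, 21−8→G=3. Hits: 1.
Stack B: need g' = 2⊕2 = 0. Options: 18−1→G=1, 18−3→G=1, 18−4→G=0, 18−6→G=3, 18−8→G=1. Hits: 1.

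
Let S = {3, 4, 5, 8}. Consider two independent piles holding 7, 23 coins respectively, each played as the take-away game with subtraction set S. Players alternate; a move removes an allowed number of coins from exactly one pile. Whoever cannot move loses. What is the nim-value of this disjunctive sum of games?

2

All piles use S = {3, 4, 5, 8}:
n :  0  1  2  3  4  5  6  7  8  9 10 11 12 13 14 15 16 17 18 19 20 21 22 23
G :  0  0  0  1  1  1  2  2  2  3  3  0  0  0  1  1  1  2  2  2  3  3  0  0
Pile A: G(7) = 2.
Pile B: G(23) = 0.
Combined Grundy value = 2 ⊕ 0 = 2.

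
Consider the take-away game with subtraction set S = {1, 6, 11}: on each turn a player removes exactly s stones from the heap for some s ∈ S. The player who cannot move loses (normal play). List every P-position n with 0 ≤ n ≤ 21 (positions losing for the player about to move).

G(0) = 0
G(1) = mex{0} = 1
G(2) = mex{1} = 0
G(3) = mex{0} = 1
G(4) = mex{1} = 0
G(5) = mex{0} = 1
G(6) = mex{1,0} = 2
G(7) = mex{2,1} = 0
G(8) = mex{0,0} = 1
G(9) = mex{1,1} = 0
G(10) = mex{0,0} = 1
G(11) = mex{1,1,0} = 2
G(12) = mex{2,2,1} = 0
G(13) = mex{0,0,0} = 1
G(14) = mex{1,1,1} = 0
G(15) = mex{0,0,0} = 1
G(16) = mex{1,1,1} = 0
G(17) = mex{0,2,2} = 1
G(18) = mex{1,0,0} = 2
G(19) = mex{2,1,1} = 0
G(20) = mex{0,0,0} = 1
G(21) = mex{1,1,1} = 0
P-positions are exactly the n with G(n) = 0.

0, 2, 4, 7, 9, 12, 14, 16, 19, 21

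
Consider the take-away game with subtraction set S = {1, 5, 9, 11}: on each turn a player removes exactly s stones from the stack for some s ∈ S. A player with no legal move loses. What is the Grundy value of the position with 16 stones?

n :  0  1  2  3  4  5  6  7  8  9 10 11 12 13 14 15 16
G :  0  1  0  1  0  1  0  1  0  1  0  1  0  1  0  1  0

0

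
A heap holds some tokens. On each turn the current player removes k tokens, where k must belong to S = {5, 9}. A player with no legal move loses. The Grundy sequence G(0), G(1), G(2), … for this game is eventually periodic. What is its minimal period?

G(0) = 0
G(1) = mex{} = 0
G(2) = mex{} = 0
G(3) = mex{} = 0
G(4) = mex{} = 0
G(5) = mex{0} = 1
G(6) = mex{0} = 1
G(7) = mex{0} = 1
G(8) = mex{0} = 1
G(9) = mex{0,0} = 1
G(10) = mex{1,0} = 2
G(11) = mex{1,0} = 2
G(12) = mex{1,0} = 2
G(13) = mex{1,0} = 2
G(14) = mex{1,1} = 0
G(15) = mex{2,1} = 0
G(16) = mex{2,1} = 0
G(17) = mex{2,1} = 0
G(18) = mex{2,1} = 0
G(19) = mex{0,2} = 1
G(20) = mex{0,2} = 1
G(21) = mex{0,2} = 1
G(22) = mex{0,2} = 1
G(23) = mex{0,0} = 1
G(24) = mex{1,0} = 2
G(25) = mex{1,0} = 2
G(26) = mex{1,0} = 2
G(27) = mex{1,0} = 2
G(28) = mex{1,1} = 0
G(29) = mex{2,1} = 0
G(n+14) = G(n) holds for n = 0,…,8 (a full window of length max(S) = 9), so the sequence is purely periodic with period 14.

14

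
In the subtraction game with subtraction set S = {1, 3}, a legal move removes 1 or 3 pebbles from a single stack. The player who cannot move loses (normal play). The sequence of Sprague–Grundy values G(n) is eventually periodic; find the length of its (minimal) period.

G(0) = 0
G(1) = mex{0} = 1
G(2) = mex{1} = 0
G(3) = mex{0,0} = 1
G(4) = mex{1,1} = 0
G(5) = mex{0,0} = 1
G(6) = mex{1,1} = 0
G(7) = mex{0,0} = 1
G(8) = mex{1,1} = 0
G(9) = mex{0,0} = 1
G(10) = mex{1,1} = 0
G(11) = mex{0,0} = 1
G(12) = mex{1,1} = 0
G(13) = mex{0,0} = 1
G(14) = mex{1,1} = 0
G(n+2) = G(n) holds for n = 0,…,2 (a full window of length max(S) = 3), so the sequence is purely periodic with period 2.

2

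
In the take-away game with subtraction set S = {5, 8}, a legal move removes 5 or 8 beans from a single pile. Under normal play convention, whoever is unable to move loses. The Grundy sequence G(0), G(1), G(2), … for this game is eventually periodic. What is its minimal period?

n :  0  1  2  3  4  5  6  7  8  9 10 11 12 13 14 15 16 17 18 19 20 21 22 23 24 25 26 27
G :  0  0  0  0  0  1  1  1  1  1  2  2  2  0  0  0  0  0  1  1  1  1  1  2  2  2  0  0
G(n+13) = G(n) holds for n = 0,…,7 (a full window of length max(S) = 8), so the sequence is purely periodic with period 13.

13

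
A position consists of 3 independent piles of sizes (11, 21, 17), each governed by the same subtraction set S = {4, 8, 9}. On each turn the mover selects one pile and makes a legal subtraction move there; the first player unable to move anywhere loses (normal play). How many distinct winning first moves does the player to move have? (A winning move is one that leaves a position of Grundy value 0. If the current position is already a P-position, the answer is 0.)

2

All piles use S = {4, 8, 9}:
n :  0  1  2  3  4  5  6  7  8  9 10 11 12 13 14 15 16 17 18 19 20 21
G :  0  0  0  0  1  1  1  1  2  2  2  2  3  0  0  0  0  1  1  1  1  2
Pile A: G(11) = 2.
Pile B: G(21) = 2.
Pile C: G(17) = 1.
Combined Grundy value = 2 ⊕ 2 ⊕ 1 = 1.
A winning move leaves total XOR = 0, i.e. changes one component's Grundy value g to g ⊕ X where X is the current total.
Pile A: need g' = 2⊕1 = 3. Options: 11−4→G=1, 11−8→G=0, 11−9→G=0. Hits: 0.
Pile B: need g' = 2⊕1 = 3. Options: 21−4→G=1, 21−8→G=0, 21−9→G=3. Hits: 1.
Pile C: need g' = 1⊕1 = 0. Options: 17−4→G=0, 17−8→G=2, 17−9→G=2. Hits: 1.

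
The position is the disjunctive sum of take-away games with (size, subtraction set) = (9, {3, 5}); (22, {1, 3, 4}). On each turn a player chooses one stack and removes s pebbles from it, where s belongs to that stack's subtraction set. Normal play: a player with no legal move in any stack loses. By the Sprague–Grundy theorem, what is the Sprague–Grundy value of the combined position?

1

Stack A, S = {3, 5}:
G(0) = 0
G(1) = mex{} = 0
G(2) = mex{} = 0
G(3) = mex{0} = 1
G(4) = mex{0} = 1
G(5) = mex{0,0} = 1
G(6) = mex{1,0} = 2
G(7) = mex{1,0} = 2
G(8) = mex{1,1} = 0
G(9) = mex{2,1} = 0
G_A(9) = 0.
Stack B, S = {1, 3, 4}:
G(0) = 0
G(1) = mex{0} = 1
G(2) = mex{1} = 0
G(3) = mex{0,0} = 1
G(4) = mex{1,1,0} = 2
G(5) = mex{2,0,1} = 3
G(6) = mex{3,1,0} = 2
G(7) = mex{2,2,1} = 0
G(8) = mex{0,3,2} = 1
G(9) = mex{1,2,3} = 0
G(10) = mex{0,0,2} = 1
G(11) = mex{1,1,0} = 2
G(12) = mex{2,0,1} = 3
G(13) = mex{3,1,0} = 2
G(14) = mex{2,2,1} = 0
G(15) = mex{0,3,2} = 1
G(16) = mex{1,2,3} = 0
G(17) = mex{0,0,2} = 1
G(18) = mex{1,1,0} = 2
G(19) = mex{2,0,1} = 3
G(20) = mex{3,1,0} = 2
G(21) = mex{2,2,1} = 0
G(22) = mex{0,3,2} = 1
G_B(22) = 1.
Combined Grundy value = 0 ⊕ 1 = 1.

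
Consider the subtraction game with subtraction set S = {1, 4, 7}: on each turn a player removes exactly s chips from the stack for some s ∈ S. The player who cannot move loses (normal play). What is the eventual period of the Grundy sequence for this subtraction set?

G(0) = 0
G(1) = mex{0} = 1
G(2) = mex{1} = 0
G(3) = mex{0} = 1
G(4) = mex{1,0} = 2
G(5) = mex{2,1} = 0
G(6) = mex{0,0} = 1
G(7) = mex{1,1,0} = 2
G(8) = mex{2,2,1} = 0
G(9) = mex{0,0,0} = 1
G(10) = mex{1,1,1} = 0
G(11) = mex{0,2,2} = 1
G(12) = mex{1,0,0} = 2
G(13) = mex{2,1,1} = 0
G(14) = mex{0,0,2} = 1
G(15) = mex{1,1,0} = 2
G(16) = mex{2,2,1} = 0
G(17) = mex{0,0,0} = 1
G(n+8) = G(n) holds for n = 0,…,6 (a full window of length max(S) = 7), so the sequence is purely periodic with period 8.

8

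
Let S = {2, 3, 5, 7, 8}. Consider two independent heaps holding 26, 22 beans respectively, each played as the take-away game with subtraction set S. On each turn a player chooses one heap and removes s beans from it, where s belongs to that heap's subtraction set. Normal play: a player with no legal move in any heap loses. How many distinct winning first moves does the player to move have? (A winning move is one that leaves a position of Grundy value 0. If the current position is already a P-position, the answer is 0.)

All heaps use S = {2, 3, 5, 7, 8}:
n :  0  1  2  3  4  5  6  7  8  9 10 11 12 13 14 15 16 17 18 19 20 21 22 23 24 25 26
G :  0  0  1  1  2  2  3  3  4  4  0  0  1  1  2  2  3  3  4  4  0  0  1  1  2  2  3
Heap A: G(26) = 3.
Heap B: G(22) = 1.
Combined Grundy value = 3 ⊕ 1 = 2.
A winning move leaves total XOR = 0, i.e. changes one component's Grundy value g to g ⊕ X where X is the current total.
Heap A: need g' = 3⊕2 = 1. Options: 26−2→G=2, 26−3→G=1, 26−5→G=0, 26−7→G=4, 26−8→G=4. Hits: 1.
Heap B: need g' = 1⊕2 = 3. Options: 22−2→G=0, 22−3→G=4, 22−5→G=3, 22−7→G=2, 22−8→G=2. Hits: 1.

2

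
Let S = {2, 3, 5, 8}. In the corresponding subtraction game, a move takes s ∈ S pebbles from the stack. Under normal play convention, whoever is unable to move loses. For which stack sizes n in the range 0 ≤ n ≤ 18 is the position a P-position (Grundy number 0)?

G(0) = 0
G(1) = mex{} = 0
G(2) = mex{0} = 1
G(3) = mex{0,0} = 1
G(4) = mex{1,0} = 2
G(5) = mex{1,1,0} = 2
G(6) = mex{2,1,0} = 3
G(7) = mex{2,2,1} = 0
G(8) = mex{3,2,1,0} = 4
G(9) = mex{0,3,2,0} = 1
G(10) = mex{4,0,2,1} = 3
G(11) = mex{1,4,3,1} = 0
G(12) = mex{3,1,0,2} = 4
G(13) = mex{0,3,4,2} = 1
G(14) = mex{4,0,1,3} = 2
G(15) = mex{1,4,3,0} = 2
G(16) = mex{2,1,0,4} = 3
G(17) = mex{2,2,4,1} = 0
G(18) = mex{3,2,1,3} = 0
P-positions are exactly the n with G(n) = 0.

0, 1, 7, 11, 17, 18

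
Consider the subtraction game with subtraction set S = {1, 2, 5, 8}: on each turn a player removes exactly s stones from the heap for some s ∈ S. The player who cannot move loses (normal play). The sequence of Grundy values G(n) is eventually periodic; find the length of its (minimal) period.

3

n :  0  1  2  3  4  5  6  7  8  9 10 11 12 13 14
G :  0  1  2  0  1  2  0  1  2  0  1  2  0  1  2
G(n+3) = G(n) holds for n = 0,…,7 (a full window of length max(S) = 8), so the sequence is purely periodic with period 3.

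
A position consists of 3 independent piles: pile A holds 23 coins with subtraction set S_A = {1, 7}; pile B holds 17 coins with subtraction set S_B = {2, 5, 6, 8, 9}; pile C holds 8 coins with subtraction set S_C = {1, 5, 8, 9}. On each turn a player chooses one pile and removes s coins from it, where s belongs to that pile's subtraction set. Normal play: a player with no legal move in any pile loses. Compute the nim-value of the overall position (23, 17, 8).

Pile A, S = {1, 7}:
n :  0  1  2  3  4  5  6  7  8  9 10 11 12 13 14 15 16 17 18 19 20 21 22 23
G :  0  1  0  1  0  1  0  1  0  1  0  1  0  1  0  1  0  1  0  1  0  1  0  1
G_A(23) = 1.
Pile B, S = {2, 5, 6, 8, 9}:
G(0) = 0
G(1) = mex{} = 0
G(2) = mex{0} = 1
G(3) = mex{0} = 1
G(4) = mex{1} = 0
G(5) = mex{1,0} = 2
G(6) = mex{0,0,0} = 1
G(7) = mex{2,1,0} = 3
G(8) = mex{1,1,1,0} = 2
G(9) = mex{3,0,1,0,0} = 2
G(10) = mex{2,2,0,1,0} = 3
G(11) = mex{2,1,2,1,1} = 0
G(12) = mex{3,3,1,0,1} = 2
G(13) = mex{0,2,3,2,0} = 1
G(14) = mex{2,2,2,1,2} = 0
G(15) = mex{1,3,2,3,1} = 0
G(16) = mex{0,0,3,2,3} = 1
G(17) = mex{0,2,0,2,2} = 1
G_B(17) = 1.
Pile C, S = {1, 5, 8, 9}:
G(0) = 0
G(1) = mex{0} = 1
G(2) = mex{1} = 0
G(3) = mex{0} = 1
G(4) = mex{1} = 0
G(5) = mex{0,0} = 1
G(6) = mex{1,1} = 0
G(7) = mex{0,0} = 1
G(8) = mex{1,1,0} = 2
G_C(8) = 2.
Combined Grundy value = 1 ⊕ 1 ⊕ 2 = 2.

2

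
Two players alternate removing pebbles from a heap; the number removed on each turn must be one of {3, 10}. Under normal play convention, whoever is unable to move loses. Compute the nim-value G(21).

n :  0  1  2  3  4  5  6  7  8  9 10 11 12 13 14 15 16 17 18 19 20 21
G :  0  0  0  1  1  1  0  0  0  1  1  1  2  0  0  0  1  1  1  0  0  0

0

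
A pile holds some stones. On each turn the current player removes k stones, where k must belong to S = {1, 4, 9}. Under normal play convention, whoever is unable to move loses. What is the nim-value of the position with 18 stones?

n :  0  1  2  3  4  5  6  7  8  9 10 11 12 13 14 15 16 17 18
G :  0  1  0  1  2  0  1  0  1  2  0  1  0  1  2  0  1  0  1

1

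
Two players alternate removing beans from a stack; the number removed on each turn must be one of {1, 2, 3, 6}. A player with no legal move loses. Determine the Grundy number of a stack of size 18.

n :  0  1  2  3  4  5  6  7  8  9 10 11 12 13 14 15 16 17 18
G :  0  1  2  3  0  1  2  3  0  1  2  3  0  1  2  3  0  1  2

2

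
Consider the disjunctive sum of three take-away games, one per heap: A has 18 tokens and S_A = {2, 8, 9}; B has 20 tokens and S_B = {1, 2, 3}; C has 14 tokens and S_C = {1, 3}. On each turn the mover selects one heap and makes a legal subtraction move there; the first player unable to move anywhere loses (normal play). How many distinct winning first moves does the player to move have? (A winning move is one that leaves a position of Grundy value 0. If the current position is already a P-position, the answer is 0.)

4

Heap A, S = {2, 8, 9}:
G(0) = 0
G(1) = mex{} = 0
G(2) = mex{0} = 1
G(3) = mex{0} = 1
G(4) = mex{1} = 0
G(5) = mex{1} = 0
G(6) = mex{0} = 1
G(7) = mex{0} = 1
G(8) = mex{1,0} = 2
G(9) = mex{1,0,0} = 2
G(10) = mex{2,1,0} = 3
G(11) = mex{2,1,1} = 0
G(12) = mex{3,0,1} = 2
G(13) = mex{0,0,0} = 1
G(14) = mex{2,1,0} = 3
G(15) = mex{1,1,1} = 0
G(16) = mex{3,2,1} = 0
G(17) = mex{0,2,2} = 1
G(18) = mex{0,3,2} = 1
G_A(18) = 1.
Heap B, S = {1, 2, 3}:
G(0) = 0
G(1) = mex{0} = 1
G(2) = mex{1,0} = 2
G(3) = mex{2,1,0} = 3
G(4) = mex{3,2,1} = 0
G(5) = mex{0,3,2} = 1
G(6) = mex{1,0,3} = 2
G(7) = mex{2,1,0} = 3
G(8) = mex{3,2,1} = 0
G(9) = mex{0,3,2} = 1
G(10) = mex{1,0,3} = 2
G(11) = mex{2,1,0} = 3
G(12) = mex{3,2,1} = 0
G(13) = mex{0,3,2} = 1
G(14) = mex{1,0,3} = 2
G(15) = mex{2,1,0} = 3
G(16) = mex{3,2,1} = 0
G(17) = mex{0,3,2} = 1
G(18) = mex{1,0,3} = 2
G(19) = mex{2,1,0} = 3
G(20) = mex{3,2,1} = 0
G_B(20) = 0.
Heap C, S = {1, 3}:
n :  0  1  2  3  4  5  6  7  8  9 10 11 12 13 14
G :  0  1  0  1  0  1  0  1  0  1  0  1  0  1  0
G_C(14) = 0.
Combined Grundy value = 1 ⊕ 0 ⊕ 0 = 1.
A winning move leaves total XOR = 0, i.e. changes one component's Grundy value g to g ⊕ X where X is the current total.
Heap A: need g' = 1⊕1 = 0. Options: 18−2→G=0, 18−8→G=3, 18−9→G=2. Hits: 1.
Heap B: need g' = 0⊕1 = 1. Options: 20−1→G=3, 20−2→G=2, 20−3→G=1. Hits: 1.
Heap C: need g' = 0⊕1 = 1. Options: 14−1→G=1, 14−3→G=1. Hits: 2.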